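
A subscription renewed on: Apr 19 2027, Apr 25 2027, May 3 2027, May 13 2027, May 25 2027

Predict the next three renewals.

Jun 8 2027, Jun 24 2027, Jul 12 2027

The spacing grows by 2 each time: 6, 8, 10, 12 days.
Next gap: 14 days. May 25 2027 + 14 days = Jun 8 2027.
Next gap: 16 days. Jun 8 2027 + 16 days = Jun 24 2027.
Next gap: 18 days. Jun 24 2027 + 18 days = Jul 12 2027.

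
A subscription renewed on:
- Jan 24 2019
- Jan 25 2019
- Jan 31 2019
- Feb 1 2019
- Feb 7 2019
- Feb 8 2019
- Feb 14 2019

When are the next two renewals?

Gaps: 1, 6, 1, 6, 1, 6 days — not constant, but cyclic with period 2.
The events fall on every Thursday and Friday.
Next Friday: Feb 15 2019.
Next Thursday: Feb 21 2019.

Feb 15 2019, Feb 21 2019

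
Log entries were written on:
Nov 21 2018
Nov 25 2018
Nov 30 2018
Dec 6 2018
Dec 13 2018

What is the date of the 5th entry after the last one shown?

Intervals are 4, 5, 6, 7 days — an arithmetic progression with common difference 1.
Next gap: 8 days. Dec 13 2018 + 8 days = Dec 21 2018.
Next gap: 9 days. Dec 21 2018 + 9 days = Dec 30 2018.
Next gap: 10 days. Dec 30 2018 + 10 days = Jan 9 2019.
Next gap: 11 days. Jan 9 2019 + 11 days = Jan 20 2019.
Next gap: 12 days. Jan 20 2019 + 12 days = Feb 1 2019.

Feb 1 2019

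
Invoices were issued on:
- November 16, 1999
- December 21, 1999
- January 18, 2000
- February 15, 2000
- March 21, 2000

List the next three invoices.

All dates are Tuesdays, 35, 28, 28, 35 days apart.
Specifically, the 3rd Tuesday of each month.
3rd Tuesday of April 2000: April 18, 2000.
May 2000 — 3rd Tuesday is May 16, 2000.
3rd Tuesday of June 2000: June 20, 2000.

April 18, 2000; May 16, 2000; June 20, 2000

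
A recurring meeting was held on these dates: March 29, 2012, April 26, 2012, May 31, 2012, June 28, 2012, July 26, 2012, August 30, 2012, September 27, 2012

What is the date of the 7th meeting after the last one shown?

These are Thursdays with 28, 35, 28, 28, 35, 28-day gaps.
Each is the final Thursday of its month — March 29, 2012 is past the 28th, so '4th Thursday' doesn't fit.
October 2012 ends with Thursday October 25, 2012.
Last Thursday of November 2012: November 29, 2012.
December 2012 ends with Thursday December 27, 2012.
Last Thursday of January 2013: January 31, 2013.
Last Thursday of February 2013: February 28, 2013.
Last Thursday of March 2013: March 28, 2013.
Last Thursday of April 2013: April 25, 2013.

April 25, 2013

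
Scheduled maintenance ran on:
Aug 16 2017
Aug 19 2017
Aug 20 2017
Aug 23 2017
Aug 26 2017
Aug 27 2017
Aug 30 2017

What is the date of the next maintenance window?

The gap pattern 3, 1, 3, 3, 1, 3 repeats every 3 events.
These are the Wednesdays, Saturdays and Sundays of each week.
Next Saturday: Sep 2 2017.

Sep 2 2017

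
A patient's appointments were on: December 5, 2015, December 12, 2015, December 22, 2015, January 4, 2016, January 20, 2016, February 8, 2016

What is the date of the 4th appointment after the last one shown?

May 24, 2016

Intervals are 7, 10, 13, 16, 19 days — an arithmetic progression with common difference 3.
Next gap: 22 days. February 8, 2016 + 22 days = March 1, 2016.
Next gap: 25 days. March 1, 2016 + 25 days = March 26, 2016.
Next gap: 28 days. March 26, 2016 + 28 days = April 23, 2016.
Next gap: 31 days. April 23, 2016 + 31 days = May 24, 2016.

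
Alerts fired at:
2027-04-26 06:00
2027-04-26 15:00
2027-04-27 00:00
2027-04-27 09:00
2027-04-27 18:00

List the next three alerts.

2027-04-28 03:00, 2027-04-28 12:00, 2027-04-28 21:00

Spacing: 9, 9, 9, 9 h — constant 9 h.
2027-04-27 18:00 + 9 h = 2027-04-28 03:00.
2027-04-28 03:00 + 9 h = 2027-04-28 12:00.
2027-04-28 12:00 + 9 h = 2027-04-28 21:00.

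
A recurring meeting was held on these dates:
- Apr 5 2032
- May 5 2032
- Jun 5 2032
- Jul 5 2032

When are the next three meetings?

Aug 5 2032, Sep 5 2032, Oct 5 2032

The day-of-month is always 5 (30, 31, 30 days between events).
So this recurs on the 5th of each month.
Next: August 2032 → Aug 5 2032.
Next: September 2032 → Sep 5 2032.
October 2032: Oct 5 2032.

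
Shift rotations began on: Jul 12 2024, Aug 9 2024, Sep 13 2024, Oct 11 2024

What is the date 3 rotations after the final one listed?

Gaps: 28, 35, 28 days — a mix of 28 and 35. Every date is a Friday.
Each is the 2nd Friday of its month.
November 2024 — 2nd Friday is Nov 8 2024.
December 2024 — 2nd Friday is Dec 13 2024.
January 2025 — 2nd Friday is Jan 10 2025.

Jan 10 2025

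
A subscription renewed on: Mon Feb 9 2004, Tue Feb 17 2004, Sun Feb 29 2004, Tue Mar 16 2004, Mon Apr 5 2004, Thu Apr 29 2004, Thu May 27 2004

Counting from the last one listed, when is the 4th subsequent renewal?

The spacing grows by 4 each time: 8, 12, 16, 20, 24, 28 days.
Next gap: 32 days. Thu May 27 2004 + 32 days = Mon Jun 28 2004.
Next gap: 36 days. Mon Jun 28 2004 + 36 days = Tue Aug 3 2004.
Next gap: 40 days. Tue Aug 3 2004 + 40 days = Sun Sep 12 2004.
Next gap: 44 days. Sun Sep 12 2004 + 44 days = Tue Oct 26 2004.

Tue Oct 26 2004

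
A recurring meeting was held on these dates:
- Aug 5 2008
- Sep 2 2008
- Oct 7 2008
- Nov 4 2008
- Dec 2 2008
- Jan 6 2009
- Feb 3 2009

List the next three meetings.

These are Tuesdays at 28- or 35-day spacing (28, 35, 28, 28, 35, 28).
The pattern: 1st Tuesday of the month.
1st Tuesday of March 2009: Mar 3 2009.
April 2009 — 1st Tuesday is Apr 7 2009.
May 2009 — 1st Tuesday is May 5 2009.

Mar 3 2009, Apr 7 2009, May 5 2009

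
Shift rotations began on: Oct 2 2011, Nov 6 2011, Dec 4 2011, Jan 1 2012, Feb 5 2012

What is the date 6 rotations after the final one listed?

Gaps: 35, 28, 28, 35 days — a mix of 28 and 35. Every date is a Sunday.
Each is the 1st Sunday of its month.
1st Sunday of March 2012: Mar 4 2012.
1st Sunday of April 2012: Apr 1 2012.
May 2012 — 1st Sunday is May 6 2012.
1st Sunday of June 2012: Jun 3 2012.
July 2012 — 1st Sunday is Jul 1 2012.
1st Sunday of August 2012: Aug 5 2012.

Aug 5 2012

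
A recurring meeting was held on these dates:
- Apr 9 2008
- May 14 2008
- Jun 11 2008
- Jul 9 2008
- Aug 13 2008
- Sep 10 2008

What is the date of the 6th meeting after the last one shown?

Mar 11 2009

These are Wednesdays at 28- or 35-day spacing (35, 28, 28, 35, 28).
The pattern: 2nd Wednesday of the month.
2nd Wednesday of October 2008: Oct 8 2008.
2nd Wednesday of November 2008: Nov 12 2008.
2nd Wednesday of December 2008: Dec 10 2008.
January 2009 — 2nd Wednesday is Jan 14 2009.
2nd Wednesday of February 2009: Feb 11 2009.
2nd Wednesday of March 2009: Mar 11 2009.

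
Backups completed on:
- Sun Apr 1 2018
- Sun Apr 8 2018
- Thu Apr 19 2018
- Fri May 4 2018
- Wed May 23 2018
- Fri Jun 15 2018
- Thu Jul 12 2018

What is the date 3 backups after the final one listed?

Thu Oct 25 2018

Gaps: 7, 11, 15, 19, 23, 27 days — each gap is 4 larger than the previous one.
Next gap: 31 days. Thu Jul 12 2018 + 31 days = Sun Aug 12 2018.
Next gap: 35 days. Sun Aug 12 2018 + 35 days = Sun Sep 16 2018.
Next gap: 39 days. Sun Sep 16 2018 + 39 days = Thu Oct 25 2018.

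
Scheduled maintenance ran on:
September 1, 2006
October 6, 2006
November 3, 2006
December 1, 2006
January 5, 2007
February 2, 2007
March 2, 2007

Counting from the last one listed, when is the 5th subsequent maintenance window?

August 3, 2007

All dates are Fridays, 35, 28, 28, 35, 28, 28 days apart.
Specifically, the 1st Friday of each month.
April 2007 — 1st Friday is April 6, 2007.
1st Friday of May 2007: May 4, 2007.
June 2007 — 1st Friday is June 1, 2007.
July 2007 — 1st Friday is July 6, 2007.
1st Friday of August 2007: August 3, 2007.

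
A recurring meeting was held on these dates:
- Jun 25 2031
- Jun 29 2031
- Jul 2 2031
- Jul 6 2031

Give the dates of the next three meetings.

Jul 9 2031, Jul 13 2031, Jul 16 2031

The gap pattern 4, 3, 4 repeats every 2 events.
These are the Wednesdays and Sundays of each week.
Next Wednesday: Jul 9 2031.
The following Sunday is Jul 13 2031.
The following Wednesday is Jul 16 2031.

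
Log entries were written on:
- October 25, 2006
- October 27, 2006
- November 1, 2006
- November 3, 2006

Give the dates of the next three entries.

November 8, 2006; November 10, 2006; November 15, 2006

Gaps: 2, 5, 2 days — not constant, but cyclic with period 2.
The events fall on every Wednesday and Friday.
Next Wednesday: November 8, 2006.
The following Friday is November 10, 2006.
Next Wednesday: November 15, 2006.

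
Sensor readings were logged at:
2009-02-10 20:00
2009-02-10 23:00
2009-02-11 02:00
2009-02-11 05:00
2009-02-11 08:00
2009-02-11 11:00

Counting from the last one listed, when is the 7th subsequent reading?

Gaps: 3, 3, 3, 3, 3 hours — each event is 3 hours after the previous one.
2009-02-11 11:00 + 3 h = 2009-02-11 14:00.
2009-02-11 14:00 + 3 h = 2009-02-11 17:00.
2009-02-11 17:00 + 3 h = 2009-02-11 20:00.
2009-02-11 20:00 + 3 h = 2009-02-11 23:00.
2009-02-11 23:00 + 3 h = 2009-02-12 02:00.
2009-02-12 02:00 + 3 h = 2009-02-12 05:00.
2009-02-12 05:00 + 3 h = 2009-02-12 08:00.

2009-02-12 08:00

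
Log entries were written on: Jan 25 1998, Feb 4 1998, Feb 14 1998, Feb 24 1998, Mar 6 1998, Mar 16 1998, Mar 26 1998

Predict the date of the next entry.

Apr 5 1998

Gaps between consecutive events: 10, 10, 10, 10, 10, 10 days — a constant 10-day interval.
Mar 26 1998 + 10 days = Apr 5 1998.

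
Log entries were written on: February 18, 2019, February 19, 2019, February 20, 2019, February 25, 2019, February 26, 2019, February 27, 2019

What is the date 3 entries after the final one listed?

Gaps: 1, 1, 5, 1, 1 days — not constant, but cyclic with period 3.
The events fall on every Monday, Tuesday and Wednesday.
Next Monday: March 4, 2019.
Next Tuesday: March 5, 2019.
Next Wednesday: March 6, 2019.

March 6, 2019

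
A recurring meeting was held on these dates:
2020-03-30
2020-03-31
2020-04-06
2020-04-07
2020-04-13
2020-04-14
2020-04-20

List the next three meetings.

2020-04-21, 2020-04-27, 2020-04-28

The gap pattern 1, 6, 1, 6, 1, 6 repeats every 2 events.
These are the Mondays and Tuesdays of each week.
Next Tuesday: 2020-04-21.
The following Monday is 2020-04-27.
The following Tuesday is 2020-04-28.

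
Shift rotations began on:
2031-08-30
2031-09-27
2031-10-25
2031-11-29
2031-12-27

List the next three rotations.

2032-01-31, 2032-02-28, 2032-03-27

All Saturdays; the gaps (28, 28, 35, 28) vary with month length.
This is the last Saturday of each month.
Last Saturday of January 2032: 2032-01-31.
Last Saturday of February 2032: 2032-02-28.
Last Saturday of March 2032: 2032-03-27.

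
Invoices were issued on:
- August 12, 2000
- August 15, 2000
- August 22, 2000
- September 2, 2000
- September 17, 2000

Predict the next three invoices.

Intervals are 3, 7, 11, 15 days — an arithmetic progression with common difference 4.
Next gap: 19 days. September 17, 2000 + 19 days = October 6, 2000.
Next gap: 23 days. October 6, 2000 + 23 days = October 29, 2000.
Next gap: 27 days. October 29, 2000 + 27 days = November 25, 2000.

October 6, 2000; October 29, 2000; November 25, 2000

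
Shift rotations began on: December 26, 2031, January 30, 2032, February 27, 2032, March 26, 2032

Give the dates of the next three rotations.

Every date is a Friday; gaps 35, 28, 28 days.
Each is the last Friday of its month (at least one falls on the 29th or later, ruling out '4th Friday').
Last Friday of April 2032: April 30, 2032.
May 2032 ends with Friday May 28, 2032.
Last Friday of June 2032: June 25, 2032.

April 30, 2032; May 28, 2032; June 25, 2032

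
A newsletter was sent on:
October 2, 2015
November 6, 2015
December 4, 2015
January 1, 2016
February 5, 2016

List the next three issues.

March 4, 2016; April 1, 2016; May 6, 2016

These are Fridays at 28- or 35-day spacing (35, 28, 28, 35).
The pattern: 1st Friday of the month.
1st Friday of March 2016: March 4, 2016.
April 2016 — 1st Friday is April 1, 2016.
May 2016 — 1st Friday is May 6, 2016.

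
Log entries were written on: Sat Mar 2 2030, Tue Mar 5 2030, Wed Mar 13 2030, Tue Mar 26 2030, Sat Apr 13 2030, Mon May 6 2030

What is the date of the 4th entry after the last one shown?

Wed Sep 25 2030

Gaps: 3, 8, 13, 18, 23 days — each gap is 5 larger than the previous one.
Next gap: 28 days. Mon May 6 2030 + 28 days = Mon Jun 3 2030.
Next gap: 33 days. Mon Jun 3 2030 + 33 days = Sat Jul 6 2030.
Next gap: 38 days. Sat Jul 6 2030 + 38 days = Tue Aug 13 2030.
Next gap: 43 days. Tue Aug 13 2030 + 43 days = Wed Sep 25 2030.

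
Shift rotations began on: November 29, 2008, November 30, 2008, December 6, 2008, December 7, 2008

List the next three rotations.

December 13, 2008; December 14, 2008; December 20, 2008

The gap pattern 1, 6, 1 repeats every 2 events.
These are the Saturdays and Sundays of each week.
Next Saturday: December 13, 2008.
Next Sunday: December 14, 2008.
The following Saturday is December 20, 2008.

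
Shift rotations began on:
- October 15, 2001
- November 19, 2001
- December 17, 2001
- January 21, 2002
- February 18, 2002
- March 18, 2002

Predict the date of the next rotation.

Gaps: 35, 28, 35, 28, 28 days — a mix of 28 and 35. Every date is a Monday.
Each is the 3rd Monday of its month.
April 2002 — 3rd Monday is April 15, 2002.

April 15, 2002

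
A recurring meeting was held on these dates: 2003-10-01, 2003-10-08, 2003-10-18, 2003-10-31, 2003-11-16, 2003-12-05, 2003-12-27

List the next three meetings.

Gaps: 7, 10, 13, 16, 19, 22 days — each gap is 3 larger than the previous one.
Next gap: 25 days. 2003-12-27 + 25 days = 2004-01-21.
Next gap: 28 days. 2004-01-21 + 28 days = 2004-02-18.
Next gap: 31 days. 2004-02-18 + 31 days = 2004-03-20.

2004-01-21, 2004-02-18, 2004-03-20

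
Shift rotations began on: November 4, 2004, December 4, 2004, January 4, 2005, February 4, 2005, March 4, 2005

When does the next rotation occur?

Each date is the 4th; the gaps (30, 31, 31, 28) track the month lengths.
The rule is the 4th of each month.
Next: April 2005 → April 4, 2005.

April 4, 2005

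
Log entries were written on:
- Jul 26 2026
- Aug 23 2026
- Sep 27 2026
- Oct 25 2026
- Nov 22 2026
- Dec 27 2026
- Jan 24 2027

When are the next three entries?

Feb 28 2027, Mar 28 2027, Apr 25 2027

All dates are Sundays, 28, 35, 28, 28, 35, 28 days apart.
Specifically, the 4th Sunday of each month.
4th Sunday of February 2027: Feb 28 2027.
March 2027 — 4th Sunday is Mar 28 2027.
4th Sunday of April 2027: Apr 25 2027.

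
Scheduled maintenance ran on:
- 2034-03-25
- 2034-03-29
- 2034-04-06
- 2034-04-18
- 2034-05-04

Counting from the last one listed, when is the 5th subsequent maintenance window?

The spacing grows by 4 each time: 4, 8, 12, 16 days.
Next gap: 20 days. 2034-05-04 + 20 days = 2034-05-24.
Next gap: 24 days. 2034-05-24 + 24 days = 2034-06-17.
Next gap: 28 days. 2034-06-17 + 28 days = 2034-07-15.
Next gap: 32 days. 2034-07-15 + 32 days = 2034-08-16.
Next gap: 36 days. 2034-08-16 + 36 days = 2034-09-21.

2034-09-21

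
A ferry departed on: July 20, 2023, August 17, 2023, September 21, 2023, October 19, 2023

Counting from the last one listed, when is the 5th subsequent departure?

These are Thursdays at 28- or 35-day spacing (28, 35, 28).
The pattern: 3rd Thursday of the month.
3rd Thursday of November 2023: November 16, 2023.
3rd Thursday of December 2023: December 21, 2023.
January 2024 — 3rd Thursday is January 18, 2024.
3rd Thursday of February 2024: February 15, 2024.
3rd Thursday of March 2024: March 21, 2024.

March 21, 2024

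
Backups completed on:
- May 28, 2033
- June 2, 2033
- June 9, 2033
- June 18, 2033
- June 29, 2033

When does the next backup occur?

July 12, 2033

Intervals are 5, 7, 9, 11 days — an arithmetic progression with common difference 2.
Next gap: 13 days. June 29, 2033 + 13 days = July 12, 2033.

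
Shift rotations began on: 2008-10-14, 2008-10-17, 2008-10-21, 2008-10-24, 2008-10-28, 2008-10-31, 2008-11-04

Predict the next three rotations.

2008-11-07, 2008-11-11, 2008-11-14

Every event lands on a Tuesday or Friday (gaps cycle 3, 4, 3, 4, 3, 4).
So the schedule is: every Tuesday and Friday.
Next Friday: 2008-11-07.
Next Tuesday: 2008-11-11.
The following Friday is 2008-11-14.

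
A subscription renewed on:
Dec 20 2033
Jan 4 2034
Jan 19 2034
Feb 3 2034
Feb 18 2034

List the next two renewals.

The spacing is 15, 15, 15, 15 days — always 15 days.
Feb 18 2034 + 15 days = Mar 5 2034.
Mar 5 2034 + 15 days = Mar 20 2034.

Mar 5 2034, Mar 20 2034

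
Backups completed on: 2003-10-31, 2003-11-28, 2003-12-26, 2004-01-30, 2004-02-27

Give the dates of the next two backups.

All Fridays; the gaps (28, 28, 35, 28) vary with month length.
This is the last Friday of each month.
Last Friday of March 2004: 2004-03-26.
April 2004 ends with Friday 2004-04-30.

2004-03-26, 2004-04-30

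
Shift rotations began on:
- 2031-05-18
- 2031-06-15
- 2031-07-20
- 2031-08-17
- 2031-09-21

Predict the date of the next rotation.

2031-10-19

Gaps: 28, 35, 28, 35 days — a mix of 28 and 35. Every date is a Sunday.
Each is the 3rd Sunday of its month.
3rd Sunday of October 2031: 2031-10-19.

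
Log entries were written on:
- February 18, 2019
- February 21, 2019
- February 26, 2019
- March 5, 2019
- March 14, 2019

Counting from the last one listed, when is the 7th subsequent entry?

July 11, 2019

Gaps: 3, 5, 7, 9 days — each gap is 2 larger than the previous one.
Next gap: 11 days. March 14, 2019 + 11 days = March 25, 2019.
Next gap: 13 days. March 25, 2019 + 13 days = April 7, 2019.
Next gap: 15 days. April 7, 2019 + 15 days = April 22, 2019.
Next gap: 17 days. April 22, 2019 + 17 days = May 9, 2019.
Next gap: 19 days. May 9, 2019 + 19 days = May 28, 2019.
Next gap: 21 days. May 28, 2019 + 21 days = June 18, 2019.
Next gap: 23 days. June 18, 2019 + 23 days = July 11, 2019.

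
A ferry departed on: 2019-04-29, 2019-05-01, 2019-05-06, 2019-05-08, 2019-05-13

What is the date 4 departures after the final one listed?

The gap pattern 2, 5, 2, 5 repeats every 2 events.
These are the Mondays and Wednesdays of each week.
Next Wednesday: 2019-05-15.
The following Monday is 2019-05-20.
Next Wednesday: 2019-05-22.
The following Monday is 2019-05-27.

2019-05-27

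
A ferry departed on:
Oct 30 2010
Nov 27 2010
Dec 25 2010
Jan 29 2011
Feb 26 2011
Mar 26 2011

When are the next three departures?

Apr 30 2011, May 28 2011, Jun 25 2011

Every date is a Saturday; gaps 28, 28, 35, 28, 28 days.
Each is the last Saturday of its month (at least one falls on the 29th or later, ruling out '4th Saturday').
Last Saturday of April 2011: Apr 30 2011.
May 2011 ends with Saturday May 28 2011.
Last Saturday of June 2011: Jun 25 2011.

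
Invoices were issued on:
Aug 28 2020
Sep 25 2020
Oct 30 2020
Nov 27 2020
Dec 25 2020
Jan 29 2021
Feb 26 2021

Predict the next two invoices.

Mar 26 2021, Apr 30 2021

Every date is a Friday; gaps 28, 35, 28, 28, 35, 28 days.
Each is the last Friday of its month (at least one falls on the 29th or later, ruling out '4th Friday').
March 2021 ends with Friday Mar 26 2021.
April 2021 ends with Friday Apr 30 2021.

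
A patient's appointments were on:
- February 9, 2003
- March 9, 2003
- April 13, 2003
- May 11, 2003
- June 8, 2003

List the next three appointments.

July 13, 2003; August 10, 2003; September 14, 2003

Gaps: 28, 35, 28, 28 days — a mix of 28 and 35. Every date is a Sunday.
Each is the 2nd Sunday of its month.
2nd Sunday of July 2003: July 13, 2003.
August 2003 — 2nd Sunday is August 10, 2003.
September 2003 — 2nd Sunday is September 14, 2003.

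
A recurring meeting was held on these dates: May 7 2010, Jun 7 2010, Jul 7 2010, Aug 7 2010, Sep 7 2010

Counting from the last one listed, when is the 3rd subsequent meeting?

Dec 7 2010

Each date is the 7th; the gaps (31, 30, 31, 31) track the month lengths.
The rule is the 7th of each month.
October 2010: Oct 7 2010.
November 2010: Nov 7 2010.
December 2010: Dec 7 2010.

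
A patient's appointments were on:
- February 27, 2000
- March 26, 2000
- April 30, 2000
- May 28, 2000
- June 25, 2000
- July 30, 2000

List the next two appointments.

These are Sundays with 28, 35, 28, 28, 35-day gaps.
Each is the final Sunday of its month — April 30, 2000 is past the 28th, so '4th Sunday' doesn't fit.
August 2000 ends with Sunday August 27, 2000.
September 2000 ends with Sunday September 24, 2000.

August 27, 2000; September 24, 2000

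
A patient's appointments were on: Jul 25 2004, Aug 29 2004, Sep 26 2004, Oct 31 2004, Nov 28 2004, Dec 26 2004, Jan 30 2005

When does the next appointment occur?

Every date is a Sunday; gaps 35, 28, 35, 28, 28, 35 days.
Each is the last Sunday of its month (at least one falls on the 29th or later, ruling out '4th Sunday').
February 2005 ends with Sunday Feb 27 2005.

Feb 27 2005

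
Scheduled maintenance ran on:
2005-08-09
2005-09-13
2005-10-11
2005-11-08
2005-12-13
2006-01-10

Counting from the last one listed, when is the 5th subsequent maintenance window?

All dates are Tuesdays, 35, 28, 28, 35, 28 days apart.
Specifically, the 2nd Tuesday of each month.
February 2006 — 2nd Tuesday is 2006-02-14.
2nd Tuesday of March 2006: 2006-03-14.
2nd Tuesday of April 2006: 2006-04-11.
May 2006 — 2nd Tuesday is 2006-05-09.
June 2006 — 2nd Tuesday is 2006-06-13.

2006-06-13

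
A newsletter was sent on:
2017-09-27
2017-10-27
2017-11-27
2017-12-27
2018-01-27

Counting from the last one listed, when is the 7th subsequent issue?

Gaps: 30, 31, 30, 31 days — not constant. Every event is on the 27th of the month.
Pattern: the 27th of each month.
February 2018: 2018-02-27.
March 2018: 2018-03-27.
Next: April 2018 → 2018-04-27.
May 2018: 2018-05-27.
June 2018: 2018-06-27.
Next: July 2018 → 2018-07-27.
Next: August 2018 → 2018-08-27.

2018-08-27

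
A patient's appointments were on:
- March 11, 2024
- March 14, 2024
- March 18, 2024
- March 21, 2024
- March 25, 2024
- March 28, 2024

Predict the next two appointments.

The gap pattern 3, 4, 3, 4, 3 repeats every 2 events.
These are the Mondays and Thursdays of each week.
Next Monday: April 1, 2024.
The following Thursday is April 4, 2024.

April 1, 2024; April 4, 2024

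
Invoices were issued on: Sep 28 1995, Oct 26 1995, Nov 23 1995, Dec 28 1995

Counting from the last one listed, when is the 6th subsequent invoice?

All dates are Thursdays, 28, 28, 35 days apart.
Specifically, the 4th Thursday of each month.
4th Thursday of January 1996: Jan 25 1996.
February 1996 — 4th Thursday is Feb 22 1996.
March 1996 — 4th Thursday is Mar 28 1996.
4th Thursday of April 1996: Apr 25 1996.
4th Thursday of May 1996: May 23 1996.
June 1996 — 4th Thursday is Jun 27 1996.

Jun 27 1996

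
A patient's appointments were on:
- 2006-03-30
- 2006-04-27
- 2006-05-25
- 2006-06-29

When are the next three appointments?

2006-07-27, 2006-08-31, 2006-09-28

These are Thursdays with 28, 28, 35-day gaps.
Each is the final Thursday of its month — 2006-03-30 is past the 28th, so '4th Thursday' doesn't fit.
July 2006 ends with Thursday 2006-07-27.
August 2006 ends with Thursday 2006-08-31.
September 2006 ends with Thursday 2006-09-28.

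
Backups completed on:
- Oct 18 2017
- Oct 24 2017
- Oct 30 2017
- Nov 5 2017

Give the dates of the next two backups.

The spacing is 6, 6, 6 days — always 6 days.
Nov 5 2017 + 6 days = Nov 11 2017.
Nov 11 2017 + 6 days = Nov 17 2017.

Nov 11 2017, Nov 17 2017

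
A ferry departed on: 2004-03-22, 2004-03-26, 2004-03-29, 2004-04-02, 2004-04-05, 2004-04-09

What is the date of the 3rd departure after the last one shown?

2004-04-19

Gaps: 4, 3, 4, 3, 4 days — not constant, but cyclic with period 2.
The events fall on every Monday and Friday.
Next Monday: 2004-04-12.
The following Friday is 2004-04-16.
The following Monday is 2004-04-19.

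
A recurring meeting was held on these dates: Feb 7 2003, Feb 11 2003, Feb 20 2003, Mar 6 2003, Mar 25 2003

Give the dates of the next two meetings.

Apr 18 2003, May 17 2003

Gaps: 4, 9, 14, 19 days — each gap is 5 larger than the previous one.
Next gap: 24 days. Mar 25 2003 + 24 days = Apr 18 2003.
Next gap: 29 days. Apr 18 2003 + 29 days = May 17 2003.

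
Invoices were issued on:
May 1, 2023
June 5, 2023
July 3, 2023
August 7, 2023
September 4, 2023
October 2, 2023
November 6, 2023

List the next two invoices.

These are Mondays at 28- or 35-day spacing (35, 28, 35, 28, 28, 35).
The pattern: 1st Monday of the month.
1st Monday of December 2023: December 4, 2023.
1st Monday of January 2024: January 1, 2024.

December 4, 2023; January 1, 2024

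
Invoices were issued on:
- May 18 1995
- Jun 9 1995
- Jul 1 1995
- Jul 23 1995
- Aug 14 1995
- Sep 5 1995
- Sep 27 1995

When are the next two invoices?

Every event comes 22 days after the last (22, 22, 22, 22, 22, 22).
Sep 27 1995 + 22 days = Oct 19 1995.
Oct 19 1995 + 22 days = Nov 10 1995.

Oct 19 1995, Nov 10 1995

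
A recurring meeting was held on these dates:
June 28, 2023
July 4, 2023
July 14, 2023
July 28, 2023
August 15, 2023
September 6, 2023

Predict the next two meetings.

Intervals are 6, 10, 14, 18, 22 days — an arithmetic progression with common difference 4.
Next gap: 26 days. September 6, 2023 + 26 days = October 2, 2023.
Next gap: 30 days. October 2, 2023 + 30 days = November 1, 2023.

October 2, 2023; November 1, 2023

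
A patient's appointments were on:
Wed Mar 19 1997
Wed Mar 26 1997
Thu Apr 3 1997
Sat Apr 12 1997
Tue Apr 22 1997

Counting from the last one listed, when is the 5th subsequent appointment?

Thu Jun 26 1997

Gaps: 7, 8, 9, 10 days — each gap is 1 larger than the previous one.
Next gap: 11 days. Tue Apr 22 1997 + 11 days = Sat May 3 1997.
Next gap: 12 days. Sat May 3 1997 + 12 days = Thu May 15 1997.
Next gap: 13 days. Thu May 15 1997 + 13 days = Wed May 28 1997.
Next gap: 14 days. Wed May 28 1997 + 14 days = Wed Jun 11 1997.
Next gap: 15 days. Wed Jun 11 1997 + 15 days = Thu Jun 26 1997.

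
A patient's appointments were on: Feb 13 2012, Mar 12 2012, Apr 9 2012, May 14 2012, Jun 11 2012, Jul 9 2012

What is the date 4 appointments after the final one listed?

Gaps: 28, 28, 35, 28, 28 days — a mix of 28 and 35. Every date is a Monday.
Each is the 2nd Monday of its month.
2nd Monday of August 2012: Aug 13 2012.
2nd Monday of September 2012: Sep 10 2012.
2nd Monday of October 2012: Oct 8 2012.
November 2012 — 2nd Monday is Nov 12 2012.

Nov 12 2012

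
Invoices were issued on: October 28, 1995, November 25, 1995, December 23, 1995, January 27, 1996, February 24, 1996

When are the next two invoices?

These are Saturdays at 28- or 35-day spacing (28, 28, 35, 28).
The pattern: 4th Saturday of the month.
March 1996 — 4th Saturday is March 23, 1996.
April 1996 — 4th Saturday is April 27, 1996.

March 23, 1996; April 27, 1996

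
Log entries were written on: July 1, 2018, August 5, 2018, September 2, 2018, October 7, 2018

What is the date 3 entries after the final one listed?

January 6, 2019

All dates are Sundays, 35, 28, 35 days apart.
Specifically, the 1st Sunday of each month.
November 2018 — 1st Sunday is November 4, 2018.
1st Sunday of December 2018: December 2, 2018.
January 2019 — 1st Sunday is January 6, 2019.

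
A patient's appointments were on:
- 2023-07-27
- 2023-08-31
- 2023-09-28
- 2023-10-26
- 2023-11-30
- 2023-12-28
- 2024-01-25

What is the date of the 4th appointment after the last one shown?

These are Thursdays with 35, 28, 28, 35, 28, 28-day gaps.
Each is the final Thursday of its month — 2023-08-31 is past the 28th, so '4th Thursday' doesn't fit.
Last Thursday of February 2024: 2024-02-29.
Last Thursday of March 2024: 2024-03-28.
Last Thursday of April 2024: 2024-04-25.
Last Thursday of May 2024: 2024-05-30.

2024-05-30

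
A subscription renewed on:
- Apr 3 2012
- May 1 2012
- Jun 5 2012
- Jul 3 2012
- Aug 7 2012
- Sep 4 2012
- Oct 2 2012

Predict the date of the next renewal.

Gaps: 28, 35, 28, 35, 28, 28 days — a mix of 28 and 35. Every date is a Tuesday.
Each is the 1st Tuesday of its month.
November 2012 — 1st Tuesday is Nov 6 2012.

Nov 6 2012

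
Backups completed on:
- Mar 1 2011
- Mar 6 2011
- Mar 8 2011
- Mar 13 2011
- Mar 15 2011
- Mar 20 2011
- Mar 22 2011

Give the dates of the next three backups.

Mar 27 2011, Mar 29 2011, Apr 3 2011

Every event lands on a Tuesday or Sunday (gaps cycle 5, 2, 5, 2, 5, 2).
So the schedule is: every Tuesday and Sunday.
Next Sunday: Mar 27 2011.
The following Tuesday is Mar 29 2011.
The following Sunday is Apr 3 2011.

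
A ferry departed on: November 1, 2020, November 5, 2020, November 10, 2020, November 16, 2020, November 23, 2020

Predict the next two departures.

Gaps: 4, 5, 6, 7 days — each gap is 1 larger than the previous one.
Next gap: 8 days. November 23, 2020 + 8 days = December 1, 2020.
Next gap: 9 days. December 1, 2020 + 9 days = December 10, 2020.

December 1, 2020; December 10, 2020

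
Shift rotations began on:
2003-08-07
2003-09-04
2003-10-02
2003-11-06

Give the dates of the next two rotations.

2003-12-04, 2004-01-01

Gaps: 28, 28, 35 days — a mix of 28 and 35. Every date is a Thursday.
Each is the 1st Thursday of its month.
December 2003 — 1st Thursday is 2003-12-04.
1st Thursday of January 2004: 2004-01-01.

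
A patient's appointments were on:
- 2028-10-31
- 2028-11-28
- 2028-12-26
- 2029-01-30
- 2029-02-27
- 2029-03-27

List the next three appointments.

All Tuesdays; the gaps (28, 28, 35, 28, 28) vary with month length.
This is the last Tuesday of each month.
April 2029 ends with Tuesday 2029-04-24.
May 2029 ends with Tuesday 2029-05-29.
June 2029 ends with Tuesday 2029-06-26.

2029-04-24, 2029-05-29, 2029-06-26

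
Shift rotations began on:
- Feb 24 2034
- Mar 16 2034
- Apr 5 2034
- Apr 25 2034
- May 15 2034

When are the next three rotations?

The spacing is 20, 20, 20, 20 days — always 20 days.
May 15 2034 + 20 days = Jun 4 2034.
Jun 4 2034 + 20 days = Jun 24 2034.
Jun 24 2034 + 20 days = Jul 14 2034.

Jun 4 2034, Jun 24 2034, Jul 14 2034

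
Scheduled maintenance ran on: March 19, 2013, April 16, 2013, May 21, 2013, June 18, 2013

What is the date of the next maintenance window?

Gaps: 28, 35, 28 days — a mix of 28 and 35. Every date is a Tuesday.
Each is the 3rd Tuesday of its month.
July 2013 — 3rd Tuesday is July 16, 2013.

July 16, 2013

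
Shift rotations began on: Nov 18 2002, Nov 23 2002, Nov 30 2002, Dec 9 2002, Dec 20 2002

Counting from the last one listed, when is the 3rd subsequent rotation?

Gaps: 5, 7, 9, 11 days — each gap is 2 larger than the previous one.
Next gap: 13 days. Dec 20 2002 + 13 days = Jan 2 2003.
Next gap: 15 days. Jan 2 2003 + 15 days = Jan 17 2003.
Next gap: 17 days. Jan 17 2003 + 17 days = Feb 3 2003.

Feb 3 2003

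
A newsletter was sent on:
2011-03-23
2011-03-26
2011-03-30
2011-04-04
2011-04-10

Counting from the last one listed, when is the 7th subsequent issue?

Intervals are 3, 4, 5, 6 days — an arithmetic progression with common difference 1.
Next gap: 7 days. 2011-04-10 + 7 days = 2011-04-17.
Next gap: 8 days. 2011-04-17 + 8 days = 2011-04-25.
Next gap: 9 days. 2011-04-25 + 9 days = 2011-05-04.
Next gap: 10 days. 2011-05-04 + 10 days = 2011-05-14.
Next gap: 11 days. 2011-05-14 + 11 days = 2011-05-25.
Next gap: 12 days. 2011-05-25 + 12 days = 2011-06-06.
Next gap: 13 days. 2011-06-06 + 13 days = 2011-06-19.

2011-06-19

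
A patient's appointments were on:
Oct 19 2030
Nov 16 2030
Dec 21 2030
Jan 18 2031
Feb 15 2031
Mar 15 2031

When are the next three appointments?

These are Saturdays at 28- or 35-day spacing (28, 35, 28, 28, 28).
The pattern: 3rd Saturday of the month.
April 2031 — 3rd Saturday is Apr 19 2031.
3rd Saturday of May 2031: May 17 2031.
3rd Saturday of June 2031: Jun 21 2031.

Apr 19 2031, May 17 2031, Jun 21 2031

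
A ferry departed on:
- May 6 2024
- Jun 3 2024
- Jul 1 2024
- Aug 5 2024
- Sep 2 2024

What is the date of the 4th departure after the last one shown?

All dates are Mondays, 28, 28, 35, 28 days apart.
Specifically, the 1st Monday of each month.
1st Monday of October 2024: Oct 7 2024.
1st Monday of November 2024: Nov 4 2024.
December 2024 — 1st Monday is Dec 2 2024.
1st Monday of January 2025: Jan 6 2025.

Jan 6 2025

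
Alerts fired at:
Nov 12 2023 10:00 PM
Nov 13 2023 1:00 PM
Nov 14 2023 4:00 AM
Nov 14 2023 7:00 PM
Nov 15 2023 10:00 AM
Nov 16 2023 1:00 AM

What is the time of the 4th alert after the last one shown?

Gaps: 15, 15, 15, 15, 15 hours — each event is 15 hours after the previous one.
Nov 16 2023 1:00 AM + 15 h = Nov 16 2023 4:00 PM.
Nov 16 2023 4:00 PM + 15 h = Nov 17 2023 7:00 AM.
Nov 17 2023 7:00 AM + 15 h = Nov 17 2023 10:00 PM.
Nov 17 2023 10:00 PM + 15 h = Nov 18 2023 1:00 PM.

Nov 18 2023 1:00 PM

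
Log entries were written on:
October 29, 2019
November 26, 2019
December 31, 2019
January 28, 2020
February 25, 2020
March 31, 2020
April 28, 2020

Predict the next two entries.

These are Tuesdays with 28, 35, 28, 28, 35, 28-day gaps.
Each is the final Tuesday of its month — October 29, 2019 is past the 28th, so '4th Tuesday' doesn't fit.
Last Tuesday of May 2020: May 26, 2020.
Last Tuesday of June 2020: June 30, 2020.

May 26, 2020; June 30, 2020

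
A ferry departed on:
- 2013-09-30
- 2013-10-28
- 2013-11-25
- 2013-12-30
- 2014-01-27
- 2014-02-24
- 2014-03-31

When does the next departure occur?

2014-04-28

Every date is a Monday; gaps 28, 28, 35, 28, 28, 35 days.
Each is the last Monday of its month (at least one falls on the 29th or later, ruling out '4th Monday').
April 2014 ends with Monday 2014-04-28.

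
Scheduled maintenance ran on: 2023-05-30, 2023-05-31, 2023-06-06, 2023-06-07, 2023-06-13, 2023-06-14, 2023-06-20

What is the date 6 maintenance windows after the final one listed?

2023-07-11

Gaps: 1, 6, 1, 6, 1, 6 days — not constant, but cyclic with period 2.
The events fall on every Tuesday and Wednesday.
Next Wednesday: 2023-06-21.
The following Tuesday is 2023-06-27.
Next Wednesday: 2023-06-28.
The following Tuesday is 2023-07-04.
Next Wednesday: 2023-07-05.
Next Tuesday: 2023-07-11.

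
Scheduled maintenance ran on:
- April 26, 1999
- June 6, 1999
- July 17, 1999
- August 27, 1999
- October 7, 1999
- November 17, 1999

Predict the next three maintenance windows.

December 28, 1999; February 7, 2000; March 19, 2000

Every event comes 41 days after the last (41, 41, 41, 41, 41).
November 17, 1999 + 41 days = December 28, 1999.
December 28, 1999 + 41 days = February 7, 2000.
February 7, 2000 + 41 days = March 19, 2000.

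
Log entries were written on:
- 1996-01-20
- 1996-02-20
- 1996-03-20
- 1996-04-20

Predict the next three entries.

1996-05-20, 1996-06-20, 1996-07-20

Gaps: 31, 29, 31 days — not constant. Every event is on the 20th of the month.
Pattern: the 20th of each month.
May 1996: 1996-05-20.
June 1996: 1996-06-20.
Next: July 1996 → 1996-07-20.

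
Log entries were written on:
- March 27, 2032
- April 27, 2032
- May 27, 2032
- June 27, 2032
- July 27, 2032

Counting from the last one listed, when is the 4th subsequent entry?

November 27, 2032

Each date is the 27th; the gaps (31, 30, 31, 30) track the month lengths.
The rule is the 27th of each month.
August 2032: August 27, 2032.
September 2032: September 27, 2032.
Next: October 2032 → October 27, 2032.
November 2032: November 27, 2032.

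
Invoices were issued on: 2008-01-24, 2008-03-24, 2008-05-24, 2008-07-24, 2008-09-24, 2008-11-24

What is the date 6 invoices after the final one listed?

The day-of-month is always 24 (60, 61, 61, 62, 61 days between events).
So this recurs on the 24th of every 2 months.
Next: January 2009 → 2009-01-24.
March 2009: 2009-03-24.
May 2009: 2009-05-24.
July 2009: 2009-07-24.
September 2009: 2009-09-24.
November 2009: 2009-11-24.

2009-11-24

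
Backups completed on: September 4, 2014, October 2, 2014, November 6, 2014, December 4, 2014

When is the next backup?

All dates are Thursdays, 28, 35, 28 days apart.
Specifically, the 1st Thursday of each month.
1st Thursday of January 2015: January 1, 2015.

January 1, 2015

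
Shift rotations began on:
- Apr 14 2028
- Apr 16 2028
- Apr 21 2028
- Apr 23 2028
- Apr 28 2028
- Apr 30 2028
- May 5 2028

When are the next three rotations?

The gap pattern 2, 5, 2, 5, 2, 5 repeats every 2 events.
These are the Fridays and Sundays of each week.
The following Sunday is May 7 2028.
Next Friday: May 12 2028.
Next Sunday: May 14 2028.

May 7 2028, May 12 2028, May 14 2028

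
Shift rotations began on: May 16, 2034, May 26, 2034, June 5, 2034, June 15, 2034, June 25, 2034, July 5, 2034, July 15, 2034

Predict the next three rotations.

Every event comes 10 days after the last (10, 10, 10, 10, 10, 10).
July 15, 2034 + 10 days = July 25, 2034.
July 25, 2034 + 10 days = August 4, 2034.
August 4, 2034 + 10 days = August 14, 2034.

July 25, 2034; August 4, 2034; August 14, 2034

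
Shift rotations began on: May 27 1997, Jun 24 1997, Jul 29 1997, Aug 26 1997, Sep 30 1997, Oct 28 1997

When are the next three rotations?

Every date is a Tuesday; gaps 28, 35, 28, 35, 28 days.
Each is the last Tuesday of its month (at least one falls on the 29th or later, ruling out '4th Tuesday').
November 1997 ends with Tuesday Nov 25 1997.
December 1997 ends with Tuesday Dec 30 1997.
January 1998 ends with Tuesday Jan 27 1998.

Nov 25 1997, Dec 30 1997, Jan 27 1998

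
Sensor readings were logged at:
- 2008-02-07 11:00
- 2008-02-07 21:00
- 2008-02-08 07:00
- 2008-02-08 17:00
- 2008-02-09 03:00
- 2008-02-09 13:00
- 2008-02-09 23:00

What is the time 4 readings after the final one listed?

2008-02-11 15:00

Gaps: 10, 10, 10, 10, 10, 10 hours — each event is 10 hours after the previous one.
2008-02-09 23:00 + 10 h = 2008-02-10 09:00.
2008-02-10 09:00 + 10 h = 2008-02-10 19:00.
2008-02-10 19:00 + 10 h = 2008-02-11 05:00.
2008-02-11 05:00 + 10 h = 2008-02-11 15:00.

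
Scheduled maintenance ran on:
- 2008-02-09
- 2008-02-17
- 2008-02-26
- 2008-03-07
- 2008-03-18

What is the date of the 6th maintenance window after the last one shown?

The spacing grows by 1 each time: 8, 9, 10, 11 days.
Next gap: 12 days. 2008-03-18 + 12 days = 2008-03-30.
Next gap: 13 days. 2008-03-30 + 13 days = 2008-04-12.
Next gap: 14 days. 2008-04-12 + 14 days = 2008-04-26.
Next gap: 15 days. 2008-04-26 + 15 days = 2008-05-11.
Next gap: 16 days. 2008-05-11 + 16 days = 2008-05-27.
Next gap: 17 days. 2008-05-27 + 17 days = 2008-06-13.

2008-06-13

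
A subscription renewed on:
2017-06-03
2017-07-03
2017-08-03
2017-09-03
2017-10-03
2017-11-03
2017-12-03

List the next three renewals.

2018-01-03, 2018-02-03, 2018-03-03

Gaps: 30, 31, 31, 30, 31, 30 days — not constant. Every event is on the 3rd of the month.
Pattern: the 3rd of each month.
Next: January 2018 → 2018-01-03.
Next: February 2018 → 2018-02-03.
Next: March 2018 → 2018-03-03.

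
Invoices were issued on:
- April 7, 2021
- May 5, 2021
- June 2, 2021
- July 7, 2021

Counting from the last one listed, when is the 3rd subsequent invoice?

These are Wednesdays at 28- or 35-day spacing (28, 28, 35).
The pattern: 1st Wednesday of the month.
1st Wednesday of August 2021: August 4, 2021.
1st Wednesday of September 2021: September 1, 2021.
October 2021 — 1st Wednesday is October 6, 2021.

October 6, 2021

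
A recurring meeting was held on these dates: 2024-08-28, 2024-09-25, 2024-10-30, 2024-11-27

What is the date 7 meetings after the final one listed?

2025-06-25

Every date is a Wednesday; gaps 28, 35, 28 days.
Each is the last Wednesday of its month (at least one falls on the 29th or later, ruling out '4th Wednesday').
December 2024 ends with Wednesday 2024-12-25.
January 2025 ends with Wednesday 2025-01-29.
February 2025 ends with Wednesday 2025-02-26.
March 2025 ends with Wednesday 2025-03-26.
April 2025 ends with Wednesday 2025-04-30.
Last Wednesday of May 2025: 2025-05-28.
June 2025 ends with Wednesday 2025-06-25.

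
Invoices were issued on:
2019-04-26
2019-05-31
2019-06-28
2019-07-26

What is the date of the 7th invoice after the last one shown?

All Fridays; the gaps (35, 28, 28) vary with month length.
This is the last Friday of each month.
August 2019 ends with Friday 2019-08-30.
September 2019 ends with Friday 2019-09-27.
Last Friday of October 2019: 2019-10-25.
November 2019 ends with Friday 2019-11-29.
Last Friday of December 2019: 2019-12-27.
January 2020 ends with Friday 2020-01-31.
February 2020 ends with Friday 2020-02-28.

2020-02-28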